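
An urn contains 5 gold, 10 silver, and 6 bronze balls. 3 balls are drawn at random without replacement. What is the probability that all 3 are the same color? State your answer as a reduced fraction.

15/133

There are C(21,3) = 1330 ways to draw 3 balls.
All same color: C(5,3) + C(10,3) + C(6,3) = 10 + 120 + 20 = 150.
Probability = 150/1330 = 15/133.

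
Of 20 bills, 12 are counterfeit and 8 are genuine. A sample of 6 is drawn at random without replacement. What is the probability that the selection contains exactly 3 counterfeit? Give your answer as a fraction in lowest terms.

308/969

Total number of selections: C(20,6) = 38760.
Selections with exactly 3 counterfeit: choose 3 of the 12 counterfeit and 3 of the 8 genuine, C(12,3)·C(8,3) = 220·56 = 12320.
Probability = 12320/38760 = 308/969.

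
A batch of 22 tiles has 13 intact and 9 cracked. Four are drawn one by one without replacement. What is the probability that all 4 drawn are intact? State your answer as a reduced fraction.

Multiply the conditional probabilities at each draw: 13/22 · 12/21 · 11/20 · 10/19 = 17160/175560 = 13/133.

13/133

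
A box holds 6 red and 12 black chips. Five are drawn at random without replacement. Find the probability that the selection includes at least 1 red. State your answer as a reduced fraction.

There are C(18,5) = 8568 ways to choose the 5.
The complement is all 5 are black: C(12,5) = 792.
Probability = 1 − 792/8568 = 7776/8568 = 108/119.

108/119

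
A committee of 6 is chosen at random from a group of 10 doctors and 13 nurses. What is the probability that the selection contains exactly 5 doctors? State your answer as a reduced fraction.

There are C(23,6) = 100947 ways to choose 6 from 23.
Selections with exactly 5 doctors: choose 5 of the 10 doctors and 1 of the 13 nurses, C(10,5)·C(13,1) = 252·13 = 3276.
Probability = 3276/100947 = 156/4807.

156/4807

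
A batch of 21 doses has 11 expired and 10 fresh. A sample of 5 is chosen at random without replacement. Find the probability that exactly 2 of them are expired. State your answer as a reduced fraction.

Total number of selections: C(21,5) = 20349.
Selections with exactly 2 expired: choose 2 of the 11 expired and 3 of the 10 fresh, C(11,2)·C(10,3) = 55·120 = 6600.
Probability = 6600/20349 = 2200/6783.

2200/6783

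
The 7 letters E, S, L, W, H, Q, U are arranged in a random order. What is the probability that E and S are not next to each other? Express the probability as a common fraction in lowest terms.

5/7

There are 7! = 5040 arrangements.
Arrangements with E and S adjacent: 2·6! = 1440.
So not adjacent: 5040 − 1440 = 3600, probability 3600/5040 = 5/7.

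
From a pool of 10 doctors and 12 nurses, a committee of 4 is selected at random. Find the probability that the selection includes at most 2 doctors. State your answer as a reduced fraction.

103/133

Total selections: C(22,4) = 7315.
Count the complement (more than 2 doctors): C(10,3)·C(12,1) + C(10,4)·C(12,0) = 1440 + 210 = 1650.
Probability = 1 − 1650/7315 = 5665/7315 = 103/133.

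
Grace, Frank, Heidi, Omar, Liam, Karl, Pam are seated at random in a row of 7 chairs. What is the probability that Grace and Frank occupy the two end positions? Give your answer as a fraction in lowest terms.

1/21

There are 7! = 5040 arrangements.
Place Grace and Frank at the ends in 2 ways, arrange the remaining 5 in 5! = 120 ways: 2·120 = 240.
Probability = 240/5040 = 1/21.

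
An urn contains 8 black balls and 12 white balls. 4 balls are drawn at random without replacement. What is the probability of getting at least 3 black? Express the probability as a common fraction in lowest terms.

Total selections: C(20,4) = 4845.
Favorable selections (at least 3 black): C(8,3)·C(12,1) + C(8,4)·C(12,0) = 672 + 70 = 742.
Probability = 742/4845.

742/4845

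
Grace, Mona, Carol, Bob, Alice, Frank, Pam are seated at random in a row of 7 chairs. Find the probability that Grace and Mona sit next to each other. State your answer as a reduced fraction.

There are 7! = 5040 arrangements.
Treat Grace and Mona as a block: 6! arrangements of the blocks × 2 orders within the block = 2·720 = 1440.
Probability = 1440/5040 = 2/7.

2/7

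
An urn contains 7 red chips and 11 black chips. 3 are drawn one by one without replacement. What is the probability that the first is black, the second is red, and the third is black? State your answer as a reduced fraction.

Multiply the conditional probabilities at each draw: 11/18 · 7/17 · 10/16 = 770/4896 = 385/2448.

385/2448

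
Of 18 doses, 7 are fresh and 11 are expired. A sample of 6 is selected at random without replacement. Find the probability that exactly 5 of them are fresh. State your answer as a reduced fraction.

Total number of selections: C(18,6) = 18564.
Selections with exactly 5 fresh: choose 5 of the 7 fresh and 1 of the 11 expired, C(7,5)·C(11,1) = 21·11 = 231.
Probability = 231/18564 = 11/884.

11/884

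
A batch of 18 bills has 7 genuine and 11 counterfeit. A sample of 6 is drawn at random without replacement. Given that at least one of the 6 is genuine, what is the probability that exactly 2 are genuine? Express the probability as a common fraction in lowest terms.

Work in counts. Selections with at least one genuine: C(18,6) − C(11,6) = 18564 − 462 = 18102.
Of those, selections where exactly 2 are genuine: C(7,2)·C(11,4) = 21·330 = 6930.
Conditional probability = 6930/18102 = 165/431.

165/431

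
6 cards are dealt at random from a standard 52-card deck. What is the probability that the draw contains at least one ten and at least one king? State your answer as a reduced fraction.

There are C(52,6) = 20358520 possible draws.
By inclusion-exclusion on the complements, draws missing all tens or all kings: C(48,6) + C(48,6) − C(44,6) = 12271512 + 12271512 − 7059052 = 17483972.
So draws with at least one of each: 20358520 − 17483972 = 2874548, probability 2874548/20358520 = 718637/5089630.

718637/5089630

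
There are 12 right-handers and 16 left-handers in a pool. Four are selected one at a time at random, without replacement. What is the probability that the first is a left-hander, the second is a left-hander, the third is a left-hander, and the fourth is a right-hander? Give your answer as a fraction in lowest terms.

Multiply the conditional probabilities at each draw: 16/28 · 15/27 · 14/26 · 12/25 = 40320/491400 = 16/195.

16/195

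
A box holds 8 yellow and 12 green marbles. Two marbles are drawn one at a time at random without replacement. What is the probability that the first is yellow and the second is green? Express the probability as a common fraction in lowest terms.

24/95

Multiply the conditional probabilities at each draw: 8/20 · 12/19 = 96/380 = 24/95.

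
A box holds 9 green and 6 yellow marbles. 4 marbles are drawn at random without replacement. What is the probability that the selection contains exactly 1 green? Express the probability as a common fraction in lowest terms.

12/91

Total number of selections: C(15,4) = 1365.
Selections with exactly 1 green: choose 1 of the 9 green and 3 of the 6 yellow, C(9,1)·C(6,3) = 9·20 = 180.
Probability = 180/1365 = 12/91.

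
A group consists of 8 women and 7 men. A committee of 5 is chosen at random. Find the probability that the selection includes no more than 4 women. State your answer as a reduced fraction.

421/429

There are C(15,5) = 3003 ways to choose the 5.
Favorable selections (no more than 4 women): C(8,0)·C(7,5) + C(8,1)·C(7,4) + C(8,2)·C(7,3) + C(8,3)·C(7,2) + C(8,4)·C(7,1) = 21 + 280 + 980 + 1176 + 490 = 2947.
Probability = 2947/3003 = 421/429.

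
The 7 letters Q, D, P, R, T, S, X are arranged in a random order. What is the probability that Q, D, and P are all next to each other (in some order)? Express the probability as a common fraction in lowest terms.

There are 7! = 5040 arrangements.
Treat the three as one block: 5! placements × 3! orders within the block = 120·6 = 720.
Probability = 720/5040 = 1/7.

1/7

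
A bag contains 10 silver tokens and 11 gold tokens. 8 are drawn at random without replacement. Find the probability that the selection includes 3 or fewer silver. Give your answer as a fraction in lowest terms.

253/646

Total selections: C(21,8) = 203490.
Favorable selections (3 or fewer silver): C(10,0)·C(11,8) + C(10,1)·C(11,7) + C(10,2)·C(11,6) + C(10,3)·C(11,5) = 165 + 3300 + 20790 + 55440 = 79695.
Probability = 79695/203490 = 253/646.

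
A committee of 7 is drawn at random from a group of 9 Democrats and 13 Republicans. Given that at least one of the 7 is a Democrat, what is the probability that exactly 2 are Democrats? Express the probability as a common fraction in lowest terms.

Work in counts. Selections with at least one Democrat: C(22,7) − C(13,7) = 170544 − 1716 = 168828.
Of those, selections where exactly 2 are Democrats: C(9,2)·C(13,5) = 36·1287 = 46332.
Conditional probability = 46332/168828 = 351/1279.

351/1279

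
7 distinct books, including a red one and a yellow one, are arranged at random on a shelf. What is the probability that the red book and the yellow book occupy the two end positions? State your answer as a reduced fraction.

There are 7! = 5040 arrangements.
Place the red book and the yellow book at the ends in 2 ways, arrange the remaining 5 in 5! = 120 ways: 2·120 = 240.
Probability = 240/5040 = 1/21.

1/21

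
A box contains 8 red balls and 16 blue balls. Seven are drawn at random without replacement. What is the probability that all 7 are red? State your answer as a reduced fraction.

1/43263

There are C(24,7) = 346104 possible selections.
Selections with all red: C(8,7) = 8.
Probability = 8/346104 = 1/43263.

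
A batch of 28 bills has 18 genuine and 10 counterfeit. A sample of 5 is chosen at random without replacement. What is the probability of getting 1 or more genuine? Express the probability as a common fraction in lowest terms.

389/390

There are C(28,5) = 98280 ways to choose the 5.
The complement is all 5 are counterfeit: C(10,5) = 252.
Probability = 1 − 252/98280 = 98028/98280 = 389/390.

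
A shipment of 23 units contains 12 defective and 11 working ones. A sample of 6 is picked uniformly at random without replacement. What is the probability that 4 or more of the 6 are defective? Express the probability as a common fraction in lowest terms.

Total selections: C(23,6) = 100947.
Favorable selections (4 or more defective): C(12,4)·C(11,2) + C(12,5)·C(11,1) + C(12,6)·C(11,0) = 27225 + 8712 + 924 = 36861.
Probability = 36861/100947 = 1117/3059.

1117/3059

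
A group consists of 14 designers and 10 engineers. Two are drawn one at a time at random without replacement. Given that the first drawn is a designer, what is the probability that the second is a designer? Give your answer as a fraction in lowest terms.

13/23

After removing one designer, 23 remain: 13 designers and 10 engineers.
So the probability the next is a designer is 13/23.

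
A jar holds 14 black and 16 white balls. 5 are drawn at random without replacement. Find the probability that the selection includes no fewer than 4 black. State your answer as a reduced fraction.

11/87

Total selections: C(30,5) = 142506.
Favorable selections (no fewer than 4 black): C(14,4)·C(16,1) + C(14,5)·C(16,0) = 16016 + 2002 = 18018.
Probability = 18018/142506 = 11/87.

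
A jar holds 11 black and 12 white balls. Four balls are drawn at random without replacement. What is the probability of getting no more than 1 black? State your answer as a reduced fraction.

Total selections: C(23,4) = 8855.
Favorable selections (no more than 1 black): C(11,0)·C(12,4) + C(11,1)·C(12,3) = 495 + 2420 = 2915.
Probability = 2915/8855 = 53/161.

53/161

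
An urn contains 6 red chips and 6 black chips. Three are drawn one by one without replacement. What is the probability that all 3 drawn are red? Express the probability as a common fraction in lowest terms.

1/11

Multiply the conditional probabilities at each draw: 6/12 · 5/11 · 4/10 = 120/1320 = 1/11.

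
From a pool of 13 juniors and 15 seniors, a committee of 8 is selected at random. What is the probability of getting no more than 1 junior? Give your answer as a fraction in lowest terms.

There are C(28,8) = 3108105 ways to choose the 8.
Favorable selections (no more than 1 junior): C(13,0)·C(15,8) + C(13,1)·C(15,7) = 6435 + 83655 = 90090.
Probability = 90090/3108105 = 2/69.

2/69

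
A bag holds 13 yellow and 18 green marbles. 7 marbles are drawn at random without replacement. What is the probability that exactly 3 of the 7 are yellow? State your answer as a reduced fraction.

1496/4495

Total number of selections: C(31,7) = 2629575.
Selections with exactly 3 yellow: choose 3 of the 13 yellow and 4 of the 18 green, C(13,3)·C(18,4) = 286·3060 = 875160.
Probability = 875160/2629575 = 1496/4495.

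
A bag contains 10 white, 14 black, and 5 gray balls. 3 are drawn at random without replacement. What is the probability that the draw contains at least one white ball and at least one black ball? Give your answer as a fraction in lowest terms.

160/261

There are C(29,3) = 3654 possible draws.
By inclusion-exclusion on the complements, draws missing all white or all black: C(19,3) + C(15,3) − C(5,3) = 969 + 455 − 10 = 1414.
So draws with at least one of each: 3654 − 1414 = 2240, probability 2240/3654 = 160/261.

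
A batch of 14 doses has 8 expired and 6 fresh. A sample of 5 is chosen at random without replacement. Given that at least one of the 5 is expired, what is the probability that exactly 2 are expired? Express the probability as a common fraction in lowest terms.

140/499

Work in counts. Selections with at least one expired: C(14,5) − C(6,5) = 2002 − 6 = 1996.
Of those, selections where exactly 2 are expired: C(8,2)·C(6,3) = 28·20 = 560.
Conditional probability = 560/1996 = 140/499.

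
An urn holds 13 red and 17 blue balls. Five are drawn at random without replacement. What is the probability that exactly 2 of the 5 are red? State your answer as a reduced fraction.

Total number of selections: C(30,5) = 142506.
Selections with exactly 2 red: choose 2 of the 13 red and 3 of the 17 blue, C(13,2)·C(17,3) = 78·680 = 53040.
Probability = 53040/142506 = 680/1827.

680/1827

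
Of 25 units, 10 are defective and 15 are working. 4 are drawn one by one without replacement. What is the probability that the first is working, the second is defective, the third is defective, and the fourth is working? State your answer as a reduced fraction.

63/1012

Multiply the conditional probabilities at each draw: 15/25 · 10/24 · 9/23 · 14/22 = 18900/303600 = 63/1012.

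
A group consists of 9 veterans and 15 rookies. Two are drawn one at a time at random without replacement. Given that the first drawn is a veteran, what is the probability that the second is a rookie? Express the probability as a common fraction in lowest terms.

After removing one veteran, 23 remain: 8 veterans and 15 rookies.
So the probability the next is a rookie is 15/23.

15/23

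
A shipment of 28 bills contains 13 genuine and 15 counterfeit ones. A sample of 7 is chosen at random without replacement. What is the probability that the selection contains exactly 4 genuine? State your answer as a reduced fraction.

455/1656

The sample space is all 7-subsets of the 28: C(28,7) = 1184040.
Selections with exactly 4 genuine: choose 4 of the 13 genuine and 3 of the 15 counterfeit, C(13,4)·C(15,3) = 715·455 = 325325.
Probability = 325325/1184040 = 455/1656.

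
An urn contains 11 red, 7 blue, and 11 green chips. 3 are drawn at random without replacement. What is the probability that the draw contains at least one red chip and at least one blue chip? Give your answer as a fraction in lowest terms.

There are C(29,3) = 3654 possible draws.
By inclusion-exclusion on the complements, draws missing all red or all blue: C(18,3) + C(22,3) − C(11,3) = 816 + 1540 − 165 = 2191.
So draws with at least one of each: 3654 − 2191 = 1463, probability 1463/3654 = 209/522.

209/522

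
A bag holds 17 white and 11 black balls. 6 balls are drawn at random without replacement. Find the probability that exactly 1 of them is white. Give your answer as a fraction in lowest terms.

There are C(28,6) = 376740 ways to choose 6 from 28.
Selections with exactly 1 white: choose 1 of the 17 white and 5 of the 11 black, C(17,1)·C(11,5) = 17·462 = 7854.
Probability = 7854/376740 = 187/8970.

187/8970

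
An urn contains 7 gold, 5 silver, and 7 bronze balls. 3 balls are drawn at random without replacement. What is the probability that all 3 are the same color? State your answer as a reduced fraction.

80/969

There are C(19,3) = 969 ways to draw 3 balls.
All same color: C(7,3) + C(5,3) + C(7,3) = 35 + 10 + 35 = 80.
Probability = 80/969.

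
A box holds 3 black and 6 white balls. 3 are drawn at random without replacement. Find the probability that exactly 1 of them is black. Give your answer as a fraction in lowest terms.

15/28

There are C(9,3) = 84 ways to choose 3 from 9.
Selections with exactly 1 black: choose 1 of the 3 black and 2 of the 6 white, C(3,1)·C(6,2) = 3·15 = 45.
Probability = 45/84 = 15/28.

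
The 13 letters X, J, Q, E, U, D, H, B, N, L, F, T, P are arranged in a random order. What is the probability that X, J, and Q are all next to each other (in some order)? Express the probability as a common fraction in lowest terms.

1/26

There are 13! = 6227020800 arrangements.
Treat the three as one block: 11! placements × 3! orders within the block = 39916800·6 = 239500800.
Probability = 239500800/6227020800 = 1/26.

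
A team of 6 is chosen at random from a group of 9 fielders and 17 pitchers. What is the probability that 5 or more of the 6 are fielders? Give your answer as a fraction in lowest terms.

There are C(26,6) = 230230 ways to choose the 6.
Favorable selections (5 or more fielders): C(9,5)·C(17,1) + C(9,6)·C(17,0) = 2142 + 84 = 2226.
Probability = 2226/230230 = 159/16445.

159/16445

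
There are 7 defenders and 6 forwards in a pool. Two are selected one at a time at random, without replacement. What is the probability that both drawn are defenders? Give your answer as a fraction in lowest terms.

Multiply the conditional probabilities at each draw: 7/13 · 6/12 = 42/156 = 7/26.

7/26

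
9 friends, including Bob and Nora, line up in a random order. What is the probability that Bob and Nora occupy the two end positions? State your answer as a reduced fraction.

1/36

There are 9! = 362880 arrangements.
Place Bob and Nora at the ends in 2 ways, arrange the remaining 7 in 7! = 5040 ways: 2·5040 = 10080.
Probability = 10080/362880 = 1/36.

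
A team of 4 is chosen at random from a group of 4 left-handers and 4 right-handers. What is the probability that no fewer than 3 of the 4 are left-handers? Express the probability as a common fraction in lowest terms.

There are C(8,4) = 70 ways to choose the 4.
Favorable selections (no fewer than 3 left-handers): C(4,3)·C(4,1) + C(4,4)·C(4,0) = 16 + 1 = 17.
Probability = 17/70.

17/70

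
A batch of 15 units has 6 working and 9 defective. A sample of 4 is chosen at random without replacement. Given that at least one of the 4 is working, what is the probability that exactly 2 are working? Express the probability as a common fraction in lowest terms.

180/413

Work in counts. Selections with at least one working: C(15,4) − C(9,4) = 1365 − 126 = 1239.
Of those, selections where exactly 2 are working: C(6,2)·C(9,2) = 15·36 = 540.
Conditional probability = 540/1239 = 180/413.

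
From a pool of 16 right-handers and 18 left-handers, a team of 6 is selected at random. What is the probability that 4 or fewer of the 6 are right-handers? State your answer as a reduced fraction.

9252/9889

Total selections: C(34,6) = 1344904.
Count the complement (more than 4 right-handers): C(16,5)·C(18,1) + C(16,6)·C(18,0) = 78624 + 8008 = 86632.
Probability = 1 − 86632/1344904 = 1258272/1344904 = 9252/9889.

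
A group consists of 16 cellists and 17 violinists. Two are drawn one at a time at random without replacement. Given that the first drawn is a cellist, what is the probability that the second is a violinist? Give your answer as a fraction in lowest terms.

17/32

After removing one cellist, 32 remain: 15 cellists and 17 violinists.
So the probability the next is a violinist is 17/32.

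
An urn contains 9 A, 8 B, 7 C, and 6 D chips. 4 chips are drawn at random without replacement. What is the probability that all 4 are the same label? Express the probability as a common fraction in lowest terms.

82/9135

There are C(30,4) = 27405 ways to draw 4 chips.
All same label: C(9,4) + C(8,4) + C(7,4) + C(6,4) = 126 + 70 + 35 + 15 = 246.
Probability = 246/27405 = 82/9135.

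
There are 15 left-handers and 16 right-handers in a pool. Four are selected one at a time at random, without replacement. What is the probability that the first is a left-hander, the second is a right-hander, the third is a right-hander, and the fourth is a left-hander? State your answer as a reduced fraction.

Multiply the conditional probabilities at each draw: 15/31 · 16/30 · 15/29 · 14/28 = 50400/755160 = 60/899.

60/899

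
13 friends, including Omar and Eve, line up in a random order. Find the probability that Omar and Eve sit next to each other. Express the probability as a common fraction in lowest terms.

2/13

There are 13! = 6227020800 arrangements.
Treat Omar and Eve as a block: 12! arrangements of the blocks × 2 orders within the block = 2·479001600 = 958003200.
Probability = 958003200/6227020800 = 2/13.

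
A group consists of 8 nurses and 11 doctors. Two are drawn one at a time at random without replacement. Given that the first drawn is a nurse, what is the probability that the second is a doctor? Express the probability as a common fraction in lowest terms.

After removing one nurse, 18 remain: 7 nurses and 11 doctors.
So the probability the next is a doctor is 11/18.

11/18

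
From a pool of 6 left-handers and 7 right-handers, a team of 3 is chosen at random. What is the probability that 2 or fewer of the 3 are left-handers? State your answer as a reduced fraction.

There are C(13,3) = 286 ways to choose the 3.
The complement is exactly 3 left-handers: C(6,3)·C(7,0) = 20.
Probability = 1 − 20/286 = 266/286 = 133/143.

133/143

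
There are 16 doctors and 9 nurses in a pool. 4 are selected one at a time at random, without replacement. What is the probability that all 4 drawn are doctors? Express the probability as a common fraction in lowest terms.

182/1265

Multiply the conditional probabilities at each draw: 16/25 · 15/24 · 14/23 · 13/22 = 43680/303600 = 182/1265.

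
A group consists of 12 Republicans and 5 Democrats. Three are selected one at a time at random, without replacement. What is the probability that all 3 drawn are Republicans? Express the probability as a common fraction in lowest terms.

11/34

Multiply the conditional probabilities at each draw: 12/17 · 11/16 · 10/15 = 1320/4080 = 11/34.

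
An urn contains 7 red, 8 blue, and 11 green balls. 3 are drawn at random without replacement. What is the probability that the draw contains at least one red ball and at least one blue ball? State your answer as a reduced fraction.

There are C(26,3) = 2600 possible draws.
By inclusion-exclusion on the complements, draws missing all red or all blue: C(19,3) + C(18,3) − C(11,3) = 969 + 816 − 165 = 1620.
So draws with at least one of each: 2600 − 1620 = 980, probability 980/2600 = 49/130.

49/130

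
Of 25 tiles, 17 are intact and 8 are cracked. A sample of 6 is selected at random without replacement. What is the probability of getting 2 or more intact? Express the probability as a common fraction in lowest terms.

1258/1265

Total selections: C(25,6) = 177100.
Count the complement (fewer than 2 intact): C(17,0)·C(8,6) + C(17,1)·C(8,5) = 28 + 952 = 980.
Probability = 1 − 980/177100 = 176120/177100 = 1258/1265.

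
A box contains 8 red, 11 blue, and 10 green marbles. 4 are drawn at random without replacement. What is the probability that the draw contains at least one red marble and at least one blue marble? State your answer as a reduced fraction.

4972/7917

There are C(29,4) = 23751 possible draws.
By inclusion-exclusion on the complements, draws missing all red or all blue: C(21,4) + C(18,4) − C(10,4) = 5985 + 3060 − 210 = 8835.
So draws with at least one of each: 23751 − 8835 = 14916, probability 14916/23751 = 4972/7917.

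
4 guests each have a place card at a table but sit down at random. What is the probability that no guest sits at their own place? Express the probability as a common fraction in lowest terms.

There are 4! = 24 seatings.
By inclusion-exclusion, seatings with no fixed points: C(4,0)·4! − C(4,1)·3! + C(4,2)·2! − C(4,3)·1! + C(4,4)·0! = 9.
Probability = 9/24 = 3/8.

3/8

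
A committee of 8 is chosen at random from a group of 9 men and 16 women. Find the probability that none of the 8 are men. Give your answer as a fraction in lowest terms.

There are C(25,8) = 1081575 possible selections.
Selections with no men (all women): C(16,8) = 12870.
Probability = 12870/1081575 = 26/2185.

26/2185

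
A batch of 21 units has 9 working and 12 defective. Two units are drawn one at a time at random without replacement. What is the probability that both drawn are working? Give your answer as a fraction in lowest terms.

6/35

Multiply the conditional probabilities at each draw: 9/21 · 8/20 = 72/420 = 6/35.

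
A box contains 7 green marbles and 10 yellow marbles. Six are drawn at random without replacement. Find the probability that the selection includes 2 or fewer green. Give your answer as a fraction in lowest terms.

There are C(17,6) = 12376 ways to choose the 6.
Favorable selections (2 or fewer green): C(7,0)·C(10,6) + C(7,1)·C(10,5) + C(7,2)·C(10,4) = 210 + 1764 + 4410 = 6384.
Probability = 6384/12376 = 114/221.

114/221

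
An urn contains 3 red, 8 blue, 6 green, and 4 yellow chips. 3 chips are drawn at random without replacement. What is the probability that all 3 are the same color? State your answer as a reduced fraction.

81/1330

There are C(21,3) = 1330 ways to draw 3 chips.
All same color: C(3,3) + C(8,3) + C(6,3) + C(4,3) = 1 + 56 + 20 + 4 = 81.
Probability = 81/1330.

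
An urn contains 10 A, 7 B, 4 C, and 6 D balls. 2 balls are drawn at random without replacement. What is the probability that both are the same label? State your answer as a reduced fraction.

29/117

There are C(27,2) = 351 ways to draw 2 balls.
All same label: C(10,2) + C(7,2) + C(4,2) + C(6,2) = 45 + 21 + 6 + 15 = 87.
Probability = 87/351 = 29/117.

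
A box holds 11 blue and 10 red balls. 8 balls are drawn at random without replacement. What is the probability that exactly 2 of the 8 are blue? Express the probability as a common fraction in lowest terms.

55/969

Total number of selections: C(21,8) = 203490.
Selections with exactly 2 blue: choose 2 of the 11 blue and 6 of the 10 red, C(11,2)·C(10,6) = 55·210 = 11550.
Probability = 11550/203490 = 55/969.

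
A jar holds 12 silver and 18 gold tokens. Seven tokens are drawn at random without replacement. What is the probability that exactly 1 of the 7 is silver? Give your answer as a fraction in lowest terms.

238/2175

Total number of selections: C(30,7) = 2035800.
Selections with exactly 1 silver: choose 1 of the 12 silver and 6 of the 18 gold, C(12,1)·C(18,6) = 12·18564 = 222768.
Probability = 222768/2035800 = 238/2175.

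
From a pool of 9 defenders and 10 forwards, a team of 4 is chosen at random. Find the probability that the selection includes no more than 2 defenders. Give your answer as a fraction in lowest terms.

485/646

Total selections: C(19,4) = 3876.
Count the complement (more than 2 defenders): C(9,3)·C(10,1) + C(9,4)·C(10,0) = 840 + 126 = 966.
Probability = 1 − 966/3876 = 2910/3876 = 485/646.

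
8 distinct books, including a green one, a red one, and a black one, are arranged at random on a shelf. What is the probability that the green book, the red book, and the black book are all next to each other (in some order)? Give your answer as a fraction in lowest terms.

3/28

There are 8! = 40320 arrangements.
Treat the three as one block: 6! placements × 3! orders within the block = 720·6 = 4320.
Probability = 4320/40320 = 3/28.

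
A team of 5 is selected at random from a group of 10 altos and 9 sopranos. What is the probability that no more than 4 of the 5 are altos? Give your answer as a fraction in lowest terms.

There are C(19,5) = 11628 ways to choose the 5.
The complement is exactly 5 altos: C(10,5)·C(9,0) = 252.
Probability = 1 − 252/11628 = 11376/11628 = 316/323.

316/323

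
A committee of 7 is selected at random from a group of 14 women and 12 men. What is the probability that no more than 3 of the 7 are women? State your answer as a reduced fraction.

Total selections: C(26,7) = 657800.
Favorable selections (no more than 3 women): C(14,0)·C(12,7) + C(14,1)·C(12,6) + C(14,2)·C(12,5) + C(14,3)·C(12,4) = 792 + 12936 + 72072 + 180180 = 265980.
Probability = 265980/657800 = 93/230.

93/230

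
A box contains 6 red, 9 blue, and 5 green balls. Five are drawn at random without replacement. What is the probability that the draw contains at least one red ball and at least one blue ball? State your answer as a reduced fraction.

There are C(20,5) = 15504 possible draws.
By inclusion-exclusion on the complements, draws missing all red or all blue: C(14,5) + C(11,5) − C(5,5) = 2002 + 462 − 1 = 2463.
So draws with at least one of each: 15504 − 2463 = 13041, probability 13041/15504 = 4347/5168.

4347/5168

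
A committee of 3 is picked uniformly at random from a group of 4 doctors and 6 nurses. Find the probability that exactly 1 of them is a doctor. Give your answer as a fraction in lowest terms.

Total number of selections: C(10,3) = 120.
Selections with exactly 1 doctor: choose 1 of the 4 doctors and 2 of the 6 nurses, C(4,1)·C(6,2) = 4·15 = 60.
Probability = 60/120 = 1/2.

1/2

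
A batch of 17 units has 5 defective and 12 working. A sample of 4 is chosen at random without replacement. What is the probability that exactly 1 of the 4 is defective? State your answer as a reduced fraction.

Total number of selections: C(17,4) = 2380.
Selections with exactly 1 defective: choose 1 of the 5 defective and 3 of the 12 working, C(5,1)·C(12,3) = 5·220 = 1100.
Probability = 1100/2380 = 55/119.

55/119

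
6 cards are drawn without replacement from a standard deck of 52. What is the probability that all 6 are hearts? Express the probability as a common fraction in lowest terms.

33/391510

There are C(52,6) = 20358520 possible 6-card hands.
Hands that are all hearts: C(13,6) = 1716.
Probability = 1716/20358520 = 33/391510.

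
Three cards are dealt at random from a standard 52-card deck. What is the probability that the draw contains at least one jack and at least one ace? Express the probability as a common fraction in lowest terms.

There are C(52,3) = 22100 possible draws.
By inclusion-exclusion on the complements, draws missing all jacks or all aces: C(48,3) + C(48,3) − C(44,3) = 17296 + 17296 − 13244 = 21348.
So draws with at least one of each: 22100 − 21348 = 752, probability 752/22100 = 188/5525.

188/5525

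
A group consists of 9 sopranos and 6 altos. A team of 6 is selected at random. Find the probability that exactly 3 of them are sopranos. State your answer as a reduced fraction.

Total number of selections: C(15,6) = 5005.
Selections with exactly 3 sopranos: choose 3 of the 9 sopranos and 3 of the 6 altos, C(9,3)·C(6,3) = 84·20 = 1680.
Probability = 1680/5005 = 48/143.

48/143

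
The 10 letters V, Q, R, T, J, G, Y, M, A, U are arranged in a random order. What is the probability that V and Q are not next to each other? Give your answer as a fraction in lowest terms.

4/5

There are 10! = 3628800 arrangements.
Arrangements with V and Q adjacent: 2·9! = 725760.
So not adjacent: 3628800 − 725760 = 2903040, probability 2903040/3628800 = 4/5.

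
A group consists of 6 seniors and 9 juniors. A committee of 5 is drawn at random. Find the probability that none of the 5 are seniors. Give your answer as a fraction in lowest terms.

There are C(15,5) = 3003 possible selections.
Selections with no seniors (all juniors): C(9,5) = 126.
Probability = 126/3003 = 6/143.

6/143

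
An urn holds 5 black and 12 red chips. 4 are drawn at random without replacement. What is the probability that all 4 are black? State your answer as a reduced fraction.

There are C(17,4) = 2380 possible selections.
Selections with all black: C(5,4) = 5.
Probability = 5/2380 = 1/476.

1/476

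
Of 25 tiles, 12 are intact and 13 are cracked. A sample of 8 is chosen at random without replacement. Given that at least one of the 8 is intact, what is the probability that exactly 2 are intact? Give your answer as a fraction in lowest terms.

13/124

Work in counts. Selections with at least one intact: C(25,8) − C(13,8) = 1081575 − 1287 = 1080288.
Of those, selections where exactly 2 are intact: C(12,2)·C(13,6) = 66·1716 = 113256.
Conditional probability = 113256/1080288 = 13/124.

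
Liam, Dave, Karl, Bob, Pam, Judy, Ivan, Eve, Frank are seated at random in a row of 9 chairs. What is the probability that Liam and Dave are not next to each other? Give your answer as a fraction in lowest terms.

There are 9! = 362880 arrangements.
Arrangements with Liam and Dave adjacent: 2·8! = 80640.
So not adjacent: 362880 − 80640 = 282240, probability 282240/362880 = 7/9.

7/9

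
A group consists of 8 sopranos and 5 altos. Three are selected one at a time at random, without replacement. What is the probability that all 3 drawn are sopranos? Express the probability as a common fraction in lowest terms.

28/143

Multiply the conditional probabilities at each draw: 8/13 · 7/12 · 6/11 = 336/1716 = 28/143.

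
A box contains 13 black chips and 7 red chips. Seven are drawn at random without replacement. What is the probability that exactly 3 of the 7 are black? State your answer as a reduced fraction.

1001/7752

There are C(20,7) = 77520 ways to choose 7 from 20.
Selections with exactly 3 black: choose 3 of the 13 black and 4 of the 7 red, C(13,3)·C(7,4) = 286·35 = 10010.
Probability = 10010/77520 = 1001/7752.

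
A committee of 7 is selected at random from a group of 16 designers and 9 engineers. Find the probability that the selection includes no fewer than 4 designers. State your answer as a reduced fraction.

Total selections: C(25,7) = 480700.
Favorable selections (no fewer than 4 designers): C(16,4)·C(9,3) + C(16,5)·C(9,2) + C(16,6)·C(9,1) + C(16,7)·C(9,0) = 152880 + 157248 + 72072 + 11440 = 393640.
Probability = 393640/480700 = 19682/24035.

19682/24035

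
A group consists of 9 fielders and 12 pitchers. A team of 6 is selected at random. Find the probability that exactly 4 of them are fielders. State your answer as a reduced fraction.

99/646

There are C(21,6) = 54264 ways to choose 6 from 21.
Selections with exactly 4 fielders: choose 4 of the 9 fielders and 2 of the 12 pitchers, C(9,4)·C(12,2) = 126·66 = 8316.
Probability = 8316/54264 = 99/646.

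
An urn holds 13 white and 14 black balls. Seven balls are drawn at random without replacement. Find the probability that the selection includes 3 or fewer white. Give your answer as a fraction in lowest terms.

3391/6210

There are C(27,7) = 888030 ways to choose the 7.
Favorable selections (3 or fewer white): C(13,0)·C(14,7) + C(13,1)·C(14,6) + C(13,2)·C(14,5) + C(13,3)·C(14,4) = 3432 + 39039 + 156156 + 286286 = 484913.
Probability = 484913/888030 = 3391/6210.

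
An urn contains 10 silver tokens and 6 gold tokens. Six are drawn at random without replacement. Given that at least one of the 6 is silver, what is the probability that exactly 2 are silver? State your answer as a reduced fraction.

Work in counts. Selections with at least one silver: C(16,6) − C(6,6) = 8008 − 1 = 8007.
Of those, selections where exactly 2 are silver: C(10,2)·C(6,4) = 45·15 = 675.
Conditional probability = 675/8007 = 225/2669.

225/2669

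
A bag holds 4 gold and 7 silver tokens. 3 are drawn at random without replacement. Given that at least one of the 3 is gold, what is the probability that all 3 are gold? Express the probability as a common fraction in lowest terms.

Work in counts. Selections with at least one gold: C(11,3) − C(7,3) = 165 − 35 = 130.
Of those, selections where all 3 are gold: C(4,3) = 4.
Conditional probability = 4/130 = 2/65.

2/65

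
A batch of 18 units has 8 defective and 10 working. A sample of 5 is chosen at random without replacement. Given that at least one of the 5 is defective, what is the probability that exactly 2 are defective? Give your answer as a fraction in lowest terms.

Work in counts. Selections with at least one defective: C(18,5) − C(10,5) = 8568 − 252 = 8316.
Of those, selections where exactly 2 are defective: C(8,2)·C(10,3) = 28·120 = 3360.
Conditional probability = 3360/8316 = 40/99.

40/99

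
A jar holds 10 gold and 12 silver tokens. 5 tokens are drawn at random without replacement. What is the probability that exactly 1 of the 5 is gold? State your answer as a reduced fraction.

25/133

The sample space is all 5-subsets of the 22: C(22,5) = 26334.
Selections with exactly 1 gold: choose 1 of the 10 gold and 4 of the 12 silver, C(10,1)·C(12,4) = 10·495 = 4950.
Probability = 4950/26334 = 25/133.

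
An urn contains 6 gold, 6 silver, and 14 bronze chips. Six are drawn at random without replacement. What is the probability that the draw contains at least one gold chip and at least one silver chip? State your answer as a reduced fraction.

155713/230230

There are C(26,6) = 230230 possible draws.
By inclusion-exclusion on the complements, draws missing all gold or all silver: C(20,6) + C(20,6) − C(14,6) = 38760 + 38760 − 3003 = 74517.
So draws with at least one of each: 230230 − 74517 = 155713, probability 155713/230230.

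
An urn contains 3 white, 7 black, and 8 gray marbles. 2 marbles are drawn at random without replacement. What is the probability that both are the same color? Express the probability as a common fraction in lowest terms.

52/153

There are C(18,2) = 153 ways to draw 2 marbles.
All same color: C(3,2) + C(7,2) + C(8,2) = 3 + 21 + 28 = 52.
Probability = 52/153.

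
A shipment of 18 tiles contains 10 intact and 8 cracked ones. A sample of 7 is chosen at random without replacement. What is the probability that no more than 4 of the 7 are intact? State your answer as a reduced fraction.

There are C(18,7) = 31824 ways to choose the 7.
Count the complement (more than 4 intact): C(10,5)·C(8,2) + C(10,6)·C(8,1) + C(10,7)·C(8,0) = 7056 + 1680 + 120 = 8856.
Probability = 1 − 8856/31824 = 22968/31824 = 319/442.

319/442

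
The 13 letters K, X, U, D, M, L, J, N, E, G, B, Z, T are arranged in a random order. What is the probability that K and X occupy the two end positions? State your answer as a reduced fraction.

There are 13! = 6227020800 arrangements.
Place K and X at the ends in 2 ways, arrange the remaining 11 in 11! = 39916800 ways: 2·39916800 = 79833600.
Probability = 79833600/6227020800 = 1/78.

1/78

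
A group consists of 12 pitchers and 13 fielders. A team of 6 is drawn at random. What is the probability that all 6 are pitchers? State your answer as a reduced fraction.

There are C(25,6) = 177100 possible selections.
Selections with all pitchers: C(12,6) = 924.
Probability = 924/177100 = 3/575.

3/575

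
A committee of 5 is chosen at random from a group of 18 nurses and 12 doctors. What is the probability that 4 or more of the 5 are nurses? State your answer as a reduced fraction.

Total selections: C(30,5) = 142506.
Favorable selections (4 or more nurses): C(18,4)·C(12,1) + C(18,5)·C(12,0) = 36720 + 8568 = 45288.
Probability = 45288/142506 = 2516/7917.

2516/7917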